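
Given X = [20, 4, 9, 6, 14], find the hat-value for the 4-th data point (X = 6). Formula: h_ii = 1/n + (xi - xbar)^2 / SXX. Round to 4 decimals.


Compute xbar = 10.6000 with n = 5 observations.
SXX = 167.2000.
Leverage = 1/5 + (6 - 10.6000)^2/167.2000 = 0.3266.

0.3266


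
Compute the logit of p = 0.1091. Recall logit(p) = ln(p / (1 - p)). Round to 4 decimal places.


Compute the odds: 0.1091/0.8909 = 0.1225.
Take the natural log: ln(0.1225) = -2.1000.

-2.1000


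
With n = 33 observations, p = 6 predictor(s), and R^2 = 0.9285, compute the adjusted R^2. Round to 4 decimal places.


Plug in: Adj R^2 = 1 - (1 - 0.9285) * 32/26.
= 1 - 0.0715 * 32/26
= 1 - 2.2880 / 26
= 1 - 0.0880 = 0.9120.

0.9120


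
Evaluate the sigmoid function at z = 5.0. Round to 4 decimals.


Compute exp(-5.0000) = 0.0067.
Sigmoid = 1 / (1 + 0.0067) = 1 / 1.0067 = 0.9933.

0.9933


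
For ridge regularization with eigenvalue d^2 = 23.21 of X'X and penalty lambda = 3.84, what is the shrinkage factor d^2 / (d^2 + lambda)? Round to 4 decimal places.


Compute the denominator: 23.21 + 3.84 = 27.0500.
Shrinkage factor = 23.21 / 27.0500 = 0.8580.

0.8580


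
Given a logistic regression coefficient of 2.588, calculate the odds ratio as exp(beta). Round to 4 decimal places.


The odds ratio is computed as:
OR = e^(2.588) = 13.3031.

13.3031


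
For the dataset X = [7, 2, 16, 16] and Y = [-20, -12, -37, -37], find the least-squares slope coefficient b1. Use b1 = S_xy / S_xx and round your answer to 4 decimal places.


Calculate xbar = 10.2500, ybar = -26.5000.
S_xx = 144.7500, S_xy = -261.5000.
Using b1 = S_xy / S_xx = -261.5000 / 144.7500, we get b1 = -1.8066.

-1.8066


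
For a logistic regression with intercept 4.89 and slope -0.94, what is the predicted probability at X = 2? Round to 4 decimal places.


z = 4.89 + -0.94 * 2 = 3.0100.
Sigmoid: P = 1 / (1 + exp(-3.0100)) = 0.9530.

0.9530


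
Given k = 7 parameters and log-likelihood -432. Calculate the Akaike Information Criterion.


AIC = 2k - 2*loglik = 2(7) - 2(-432).
= 14 + 864 = 878.

878


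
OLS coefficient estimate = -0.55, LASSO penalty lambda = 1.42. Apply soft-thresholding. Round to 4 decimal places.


Check: |-0.55| = 0.55 vs lambda = 1.42.
Since |beta| <= lambda, the coefficient is set to 0.
Soft-thresholded coefficient = 0.0000.

0.0000


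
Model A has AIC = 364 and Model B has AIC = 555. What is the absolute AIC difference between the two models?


Absolute difference = |364 - 555| = 191.
The model with lower AIC (A) is preferred.

191


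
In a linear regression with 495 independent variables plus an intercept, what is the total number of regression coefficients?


Including the intercept, the model has 495 predictor coefficients + 1 intercept.
Total = 496.

496


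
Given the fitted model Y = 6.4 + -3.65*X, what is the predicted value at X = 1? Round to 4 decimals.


Plug X = 1 into Y = 6.4 + -3.65*X:
Y = 6.4 + -3.6500 = 2.7500.

2.7500


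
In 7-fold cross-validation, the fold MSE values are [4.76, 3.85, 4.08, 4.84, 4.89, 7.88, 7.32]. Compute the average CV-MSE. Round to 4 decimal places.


Add all fold MSEs: 37.6200.
Divide by k = 7: 37.6200/7 = 5.3743.

5.3743


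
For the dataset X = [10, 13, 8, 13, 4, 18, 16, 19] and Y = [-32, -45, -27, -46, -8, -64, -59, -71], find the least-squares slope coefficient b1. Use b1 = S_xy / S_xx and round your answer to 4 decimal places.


Calculate xbar = 12.6250, ybar = -44.0000.
S_xx = 183.8750, S_xy = -752.0000.
Using b1 = S_xy / S_xx = -752.0000 / 183.8750, we get b1 = -4.0897.

-4.0897


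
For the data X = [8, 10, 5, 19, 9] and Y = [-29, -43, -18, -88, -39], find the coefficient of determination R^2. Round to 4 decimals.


Fit the OLS line: b0 = 8.2996, b1 = -5.0686.
SSres = 14.6787.
SStot = 2861.2000.
R^2 = 1 - 14.6787/2861.2000 = 0.9949.

0.9949


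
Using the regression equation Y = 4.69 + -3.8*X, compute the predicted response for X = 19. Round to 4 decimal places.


Plug X = 19 into Y = 4.69 + -3.8*X:
Y = 4.69 + -72.2000 = -67.5100.

-67.5100


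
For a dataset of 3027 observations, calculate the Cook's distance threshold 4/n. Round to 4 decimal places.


The threshold is 4/n.
4/3027 = 0.0013.

0.0013


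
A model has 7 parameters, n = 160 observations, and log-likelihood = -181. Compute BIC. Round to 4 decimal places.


ln(160) = 5.075174.
k * ln(n) = 7 * 5.075174 = 35.526218.
-2L = 362.
BIC = 35.526218 + 362 = 397.526218, which rounds to 397.5262.

397.5262


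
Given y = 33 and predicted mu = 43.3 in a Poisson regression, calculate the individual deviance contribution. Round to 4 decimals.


First: ln(33/43.3) = -0.271645.
Then: 33 * -0.271645 = -8.964285.
y - mu = 33 - 43.3 = -10.3.
D = 2(-8.964285 - -10.3) = 2.671430, which rounds to 2.6714.

2.6714


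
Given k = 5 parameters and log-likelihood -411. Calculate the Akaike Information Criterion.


Compute:
2k = 2*5 = 10.
-2*loglik = -2*(-411) = 822.
AIC = 10 + 822 = 832.

832


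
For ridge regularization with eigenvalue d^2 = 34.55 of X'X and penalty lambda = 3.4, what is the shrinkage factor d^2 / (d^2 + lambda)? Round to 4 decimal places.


d^2 + lambda = 34.55 + 3.4 = 37.9500.
Shrinkage factor = 34.55/37.9500 = 0.9104.

0.9104


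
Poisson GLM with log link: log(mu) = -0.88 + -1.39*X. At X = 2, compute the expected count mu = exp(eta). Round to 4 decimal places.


Compute eta = -0.88 + -1.39 * 2 = -3.6600.
Apply inverse link: mu = e^-3.6600 = 0.0257.

0.0257


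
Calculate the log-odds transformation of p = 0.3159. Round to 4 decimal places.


Compute the odds: 0.3159/0.6841 = 0.4618.
Take the natural log: ln(0.4618) = -0.7727.

-0.7727


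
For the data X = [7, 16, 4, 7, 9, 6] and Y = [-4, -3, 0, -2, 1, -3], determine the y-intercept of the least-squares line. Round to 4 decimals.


Compute b1 = -0.1056 from the OLS formula.
With xbar = 8.1667 and ybar = -1.8333, the intercept is:
b0 = -1.8333 - -0.1056 * 8.1667 = -0.9712.

-0.9712


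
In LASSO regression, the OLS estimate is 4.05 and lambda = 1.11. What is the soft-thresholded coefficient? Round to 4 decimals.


Absolute value: |4.05| = 4.05.
Compare to lambda = 1.11.
Since |beta| > lambda, coefficient = sign(beta)*(|beta| - lambda) = 2.9400.

2.9400


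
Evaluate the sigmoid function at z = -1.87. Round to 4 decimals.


Compute exp(1.8700) = 6.4883.
Sigmoid = 1 / (1 + 6.4883) = 1 / 7.4883 = 0.1335.

0.1335


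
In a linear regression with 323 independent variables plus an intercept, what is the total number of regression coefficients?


Including the intercept, the model has 323 predictor coefficients + 1 intercept.
Total = 324.

324


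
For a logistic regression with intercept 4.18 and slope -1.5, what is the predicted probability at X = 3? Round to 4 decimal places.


Linear predictor: z = 4.18 + -1.5 * 3 = -0.3200.
P = 1/(1 + exp(0.3200)) = 1/(1 + 1.3771) = 0.4207.

0.4207


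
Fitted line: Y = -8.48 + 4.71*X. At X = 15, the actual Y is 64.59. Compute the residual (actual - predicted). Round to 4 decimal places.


Fitted value at X = 15 is yhat = -8.48 + 4.71*15 = 62.1700.
Residual = 64.59 - 62.1700 = 2.4200.

2.4200


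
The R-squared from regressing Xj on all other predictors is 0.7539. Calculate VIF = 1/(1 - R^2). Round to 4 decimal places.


VIF = 1 / (1 - 0.7539).
= 1 / 0.2461 = 4.0634.

4.0634


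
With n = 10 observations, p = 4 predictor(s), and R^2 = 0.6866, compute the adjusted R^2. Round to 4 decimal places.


Plug in: Adj R^2 = 1 - (1 - 0.6866) * 9/5.
= 1 - 0.3134 * 9/5
= 1 - 2.8206 / 5
= 1 - 0.5641 = 0.4359.

0.4359


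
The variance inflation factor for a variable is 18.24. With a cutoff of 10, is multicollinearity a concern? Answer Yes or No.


The threshold is 10.
VIF = 18.24 is >= 10.
Multicollinearity indication: Yes.

Yes


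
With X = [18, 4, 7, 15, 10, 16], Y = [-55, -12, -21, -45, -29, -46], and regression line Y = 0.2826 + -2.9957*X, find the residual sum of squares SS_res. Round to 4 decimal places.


Compute predicted values, then residuals = yi - yhat_i.
Residuals: [-1.3600, -0.2998, -0.3127, -0.3471, 0.6744, 1.6486].
SSres = sum(residual^2) = 5.3304.

5.3304


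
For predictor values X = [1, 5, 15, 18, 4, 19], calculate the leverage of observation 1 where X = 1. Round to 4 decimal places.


n = 6, xbar = 10.3333.
SXX = sum((xi - xbar)^2) = 311.3333.
h = 1/6 + (1 - 10.3333)^2 / 311.3333 = 0.4465.

0.4465


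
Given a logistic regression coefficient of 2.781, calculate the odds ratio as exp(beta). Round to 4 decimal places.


Odds ratio = exp(beta) = exp(2.781).
= 16.1351.

16.1351


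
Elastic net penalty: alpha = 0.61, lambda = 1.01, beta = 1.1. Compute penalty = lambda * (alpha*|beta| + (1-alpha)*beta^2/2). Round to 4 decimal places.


Compute:
L1 = 0.61 * 1.1 = 0.6710.
L2 = 0.39 * 1.1^2 / 2 = 0.2360.
Penalty = 1.01 * (0.6710 + 0.2360) = 0.9160.

0.9160


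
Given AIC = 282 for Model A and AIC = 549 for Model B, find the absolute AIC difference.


Compute |282 - 549| = 267.
Model A has the smaller AIC.

267


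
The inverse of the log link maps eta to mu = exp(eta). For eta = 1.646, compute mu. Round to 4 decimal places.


The inverse log link gives:
mu = exp(1.646) = 5.1862.

5.1862


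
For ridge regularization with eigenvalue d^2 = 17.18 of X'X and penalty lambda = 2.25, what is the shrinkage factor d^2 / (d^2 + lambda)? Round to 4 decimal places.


d^2 + lambda = 17.18 + 2.25 = 19.4300.
Shrinkage factor = 17.18/19.4300 = 0.8842.

0.8842


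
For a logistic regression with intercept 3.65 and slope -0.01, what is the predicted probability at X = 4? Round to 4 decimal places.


Linear predictor: z = 3.65 + -0.01 * 4 = 3.6100.
P = 1/(1 + exp(-3.6100)) = 1/(1 + 0.0271) = 0.9737.

0.9737


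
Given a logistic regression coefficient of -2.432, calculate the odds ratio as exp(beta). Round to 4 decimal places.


exp(-2.432) = 0.0879.
So the odds ratio is 0.0879.

0.0879


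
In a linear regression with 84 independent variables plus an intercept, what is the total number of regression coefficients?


Including the intercept, the model has 84 predictor coefficients + 1 intercept.
Total = 85.

85


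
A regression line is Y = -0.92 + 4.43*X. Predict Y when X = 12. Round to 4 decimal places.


Predicted value:
Y = -0.92 + (4.43)(12) = -0.92 + 53.1600 = 52.2400.

52.2400


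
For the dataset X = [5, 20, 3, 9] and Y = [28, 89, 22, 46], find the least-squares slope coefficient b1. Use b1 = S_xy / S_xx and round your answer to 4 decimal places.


The sample means are xbar = 9.2500 and ybar = 46.2500.
Compute S_xx = 172.7500 and S_xy = 688.7500.
Slope b1 = S_xy / S_xx = 688.7500 / 172.7500 = 3.9870.

3.9870


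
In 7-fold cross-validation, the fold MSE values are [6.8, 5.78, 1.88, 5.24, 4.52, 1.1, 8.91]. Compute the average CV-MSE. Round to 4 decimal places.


Add all fold MSEs: 34.2300.
Divide by k = 7: 34.2300/7 = 4.8900.

4.8900


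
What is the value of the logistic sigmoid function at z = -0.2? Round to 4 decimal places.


First, exp(0.2000) = 1.2214.
Then sigma(z) = 1/(1 + 1.2214) = 0.4502.

0.4502


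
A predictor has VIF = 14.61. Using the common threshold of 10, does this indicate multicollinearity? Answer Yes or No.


Compare VIF = 14.61 to the threshold of 10.
14.61 >= 10, so the answer is Yes.

Yes


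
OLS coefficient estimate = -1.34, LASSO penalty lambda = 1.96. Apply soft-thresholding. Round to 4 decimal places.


|beta_OLS| = 1.34.
lambda = 1.96.
Since |beta| <= lambda, the coefficient is set to 0.
Result = 0.0000.

0.0000


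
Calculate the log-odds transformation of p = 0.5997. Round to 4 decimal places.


1 - p = 0.4003.
p/(1-p) = 1.4981.
logit = ln(1.4981) = 0.4042.

0.4042


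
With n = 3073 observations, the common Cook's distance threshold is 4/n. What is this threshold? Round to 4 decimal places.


The threshold is 4/n.
4/3073 = 0.0013.

0.0013


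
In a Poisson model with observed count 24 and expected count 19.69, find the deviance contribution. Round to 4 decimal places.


Compute y*ln(y/mu) = 24*ln(24/19.69) = 24*0.197943 = 4.750632.
y - mu = 4.31.
D = 2*(4.750632 - (4.31)) = 0.881264, which rounds to 0.8813.

0.8813


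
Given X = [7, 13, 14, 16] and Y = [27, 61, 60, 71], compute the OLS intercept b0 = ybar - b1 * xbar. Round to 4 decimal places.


Compute b1 = 4.9000 from the OLS formula.
With xbar = 12.5000 and ybar = 54.7500, the intercept is:
b0 = 54.7500 - 4.9000 * 12.5000 = -6.5000.

-6.5000


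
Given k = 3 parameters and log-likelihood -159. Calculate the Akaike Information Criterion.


AIC = 2*3 - 2*(-159).
= 6 + 318 = 324.

324


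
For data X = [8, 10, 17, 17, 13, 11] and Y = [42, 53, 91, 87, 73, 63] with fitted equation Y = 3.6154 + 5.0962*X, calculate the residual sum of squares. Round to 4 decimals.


Compute predicted values, then residuals = yi - yhat_i.
Residuals: [-2.3850, -1.5774, 0.7492, -3.2508, 3.1340, 3.3264].
SSres = sum(residual^2) = 40.1923.

40.1923


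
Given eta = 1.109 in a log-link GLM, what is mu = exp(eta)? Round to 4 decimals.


The inverse log link gives:
mu = exp(1.109) = 3.0313.

3.0313


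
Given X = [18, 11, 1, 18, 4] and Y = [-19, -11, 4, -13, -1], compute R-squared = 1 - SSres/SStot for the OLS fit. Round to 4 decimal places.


Fit the OLS line: b0 = 3.9184, b1 = -1.1460.
SSres = 25.9731.
SStot = 348.0000.
R^2 = 1 - 25.9731/348.0000 = 0.9254.

0.9254


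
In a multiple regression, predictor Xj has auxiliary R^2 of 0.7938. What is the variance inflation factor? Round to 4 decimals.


VIF = 1 / (1 - 0.7938).
= 1 / 0.2062 = 4.8497.

4.8497


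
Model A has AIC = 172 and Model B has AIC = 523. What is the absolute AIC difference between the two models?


Compute |172 - 523| = 351.
Model A has the smaller AIC.

351


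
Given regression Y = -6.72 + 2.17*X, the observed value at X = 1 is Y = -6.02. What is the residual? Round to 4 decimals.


Compute yhat = -6.72 + (2.17)(1) = -4.5500.
Residual = actual - predicted = -6.02 - -4.5500 = -1.4700.

-1.4700


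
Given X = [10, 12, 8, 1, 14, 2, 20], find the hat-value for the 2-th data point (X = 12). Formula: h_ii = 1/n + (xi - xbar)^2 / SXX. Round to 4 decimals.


Mean of X: xbar = 9.5714.
SXX = 267.7143.
For X = 12: h = 1/7 + (12 - 9.5714)^2/267.7143 = 0.1649.

0.1649


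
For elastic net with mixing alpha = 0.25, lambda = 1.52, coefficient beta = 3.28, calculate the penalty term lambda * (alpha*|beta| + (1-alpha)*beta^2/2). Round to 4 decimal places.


Compute:
L1 = 0.25 * 3.28 = 0.8200.
L2 = 0.75 * 3.28^2 / 2 = 4.0344.
Penalty = 1.52 * (0.8200 + 4.0344) = 7.3787.

7.3787


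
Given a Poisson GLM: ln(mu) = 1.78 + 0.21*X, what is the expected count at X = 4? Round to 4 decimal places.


Compute eta = 1.78 + 0.21 * 4 = 2.6200.
Apply inverse link: mu = e^2.6200 = 13.7357.

13.7357


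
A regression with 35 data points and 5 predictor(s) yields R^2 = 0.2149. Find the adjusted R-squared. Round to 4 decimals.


Using the formula:
(1 - 0.2149) = 0.7851.
Multiply by 34/29: 0.7851 * 34 = 26.6934, then 26.6934 / 29 = 0.9205.
Adj R^2 = 1 - 0.9205 = 0.0795.

0.0795


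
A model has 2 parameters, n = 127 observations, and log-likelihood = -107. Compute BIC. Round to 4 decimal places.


ln(127) = 4.844187.
k * ln(n) = 2 * 4.844187 = 9.688374.
-2L = 214.
BIC = 9.688374 + 214 = 223.688374, which rounds to 223.6884.

223.6884


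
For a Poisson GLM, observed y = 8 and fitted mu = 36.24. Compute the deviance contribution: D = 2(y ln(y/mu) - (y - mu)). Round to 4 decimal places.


y/mu = 8/36.24 = 0.220751 (approx.), and ln(8/36.24) = -1.510722.
y * ln(y/mu) = 8 * -1.510722 = -12.085776.
y - mu = -28.24.
D = 2 * (-12.085776 - -28.24) = 32.308448, which rounds to 32.3084.

32.3084


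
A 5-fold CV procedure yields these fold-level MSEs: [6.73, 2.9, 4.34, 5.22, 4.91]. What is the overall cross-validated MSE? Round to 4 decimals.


Total MSE across folds = 24.1000.
CV-MSE = 24.1000/5 = 4.8200.

4.8200


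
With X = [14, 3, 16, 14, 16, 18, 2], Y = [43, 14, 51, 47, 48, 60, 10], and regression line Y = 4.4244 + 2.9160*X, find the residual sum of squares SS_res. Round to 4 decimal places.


Predicted values from Y = 4.4244 + 2.9160*X.
Residuals: [-2.2484, 0.8276, -0.0804, 1.7516, -3.0804, 3.0876, -0.2564].
SSres = 27.9027.

27.9027


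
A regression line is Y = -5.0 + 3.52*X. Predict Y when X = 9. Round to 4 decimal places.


Predicted value:
Y = -5.0 + (3.52)(9) = -5.0 + 31.6800 = 26.6800.

26.6800


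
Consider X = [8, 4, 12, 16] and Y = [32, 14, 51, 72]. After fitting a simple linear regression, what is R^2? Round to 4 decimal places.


After computing the OLS fit (b0=-6.0000, b1=4.8250):
SSres = 2.3000, SStot = 1864.7500.
R^2 = 1 - 2.3000/1864.7500 = 0.9988.

0.9988


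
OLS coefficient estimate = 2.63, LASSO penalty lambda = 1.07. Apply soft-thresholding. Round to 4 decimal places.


|beta_OLS| = 2.63.
lambda = 1.07.
Since |beta| > lambda, coefficient = sign(beta)*(|beta| - lambda) = 1.5600.
Result = 1.5600.

1.5600


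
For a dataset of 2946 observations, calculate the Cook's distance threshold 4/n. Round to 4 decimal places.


The threshold is 4/n.
4/2946 = 0.0014.

0.0014


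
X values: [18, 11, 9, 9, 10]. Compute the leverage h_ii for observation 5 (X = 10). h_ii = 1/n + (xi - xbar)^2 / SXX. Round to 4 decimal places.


Compute xbar = 11.4000 with n = 5 observations.
SXX = 57.2000.
Leverage = 1/5 + (10 - 11.4000)^2/57.2000 = 0.2343.

0.2343


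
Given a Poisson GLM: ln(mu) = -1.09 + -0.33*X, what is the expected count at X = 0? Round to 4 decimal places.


Linear predictor: eta = -1.09 + (-0.33)(0) = -1.0900.
Expected count: mu = exp(-1.0900) = 0.3362.

0.3362


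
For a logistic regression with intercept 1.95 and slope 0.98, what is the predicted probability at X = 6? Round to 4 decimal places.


z = 1.95 + 0.98 * 6 = 7.8300.
Sigmoid: P = 1 / (1 + exp(-7.8300)) = 0.9996.

0.9996


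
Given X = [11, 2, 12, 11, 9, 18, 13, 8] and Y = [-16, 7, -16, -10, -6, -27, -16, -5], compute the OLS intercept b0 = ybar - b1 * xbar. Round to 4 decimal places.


Compute b1 = -2.1747 from the OLS formula.
With xbar = 10.5000 and ybar = -11.1250, the intercept is:
b0 = -11.1250 - -2.1747 * 10.5000 = 11.7089.

11.7089


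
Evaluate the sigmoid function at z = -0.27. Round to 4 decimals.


First, exp(0.2700) = 1.3100.
Then sigma(z) = 1/(1 + 1.3100) = 0.4329.

0.4329


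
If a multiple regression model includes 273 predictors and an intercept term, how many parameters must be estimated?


Each predictor gets one coefficient, plus one intercept.
Total parameters = 273 + 1 = 274.

274


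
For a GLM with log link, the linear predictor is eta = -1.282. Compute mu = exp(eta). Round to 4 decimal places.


mu = exp(eta) = exp(-1.282).
= 0.2775.

0.2775


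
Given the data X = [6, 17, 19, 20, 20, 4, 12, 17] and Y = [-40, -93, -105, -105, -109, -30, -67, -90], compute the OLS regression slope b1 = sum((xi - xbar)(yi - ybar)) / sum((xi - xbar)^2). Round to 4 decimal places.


The sample means are xbar = 14.3750 and ybar = -79.8750.
Compute S_xx = 281.8750 and S_xy = -1364.3750.
Slope b1 = S_xy / S_xx = -1364.3750 / 281.8750 = -4.8404.

-4.8404


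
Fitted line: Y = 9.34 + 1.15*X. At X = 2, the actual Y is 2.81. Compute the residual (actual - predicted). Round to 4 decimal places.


Compute yhat = 9.34 + (1.15)(2) = 11.6400.
Residual = actual - predicted = 2.81 - 11.6400 = -8.8300.

-8.8300


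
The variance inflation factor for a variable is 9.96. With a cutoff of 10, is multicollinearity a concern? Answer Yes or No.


Check: VIF = 9.96 vs threshold = 10.
Since 9.96 < 10, the answer is No.

No


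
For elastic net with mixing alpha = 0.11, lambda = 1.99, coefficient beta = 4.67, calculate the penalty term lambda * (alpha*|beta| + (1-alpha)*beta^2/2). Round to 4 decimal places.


L1 component = 0.11 * |4.67| = 0.5137.
L2 component = 0.89 * 4.67^2 / 2 = 9.7050.
Penalty = 1.99 * (0.5137 + 9.7050) = 1.99 * 10.2187 = 20.3351.

20.3351


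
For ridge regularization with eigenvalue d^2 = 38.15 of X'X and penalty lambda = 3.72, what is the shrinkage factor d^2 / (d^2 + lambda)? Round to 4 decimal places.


Compute the denominator: 38.15 + 3.72 = 41.8700.
Shrinkage factor = 38.15 / 41.8700 = 0.9112.

0.9112


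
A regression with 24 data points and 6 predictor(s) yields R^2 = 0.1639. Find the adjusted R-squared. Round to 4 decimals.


Adjusted R^2 = 1 - (1 - R^2) * (n-1)/(n-p-1).
(1 - R^2) = 0.8361.
(n-1)/(n-p-1) = 23/17.
(1 - R^2) * (n-1) = 0.8361 * 23 = 19.2303.
Divide by (n-p-1): 19.2303 / 17 = 1.1312.
Adj R^2 = 1 - 1.1312 = -0.1312.

-0.1312


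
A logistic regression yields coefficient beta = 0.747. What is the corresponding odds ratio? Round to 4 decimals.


exp(0.747) = 2.1107.
So the odds ratio is 2.1107.

2.1107


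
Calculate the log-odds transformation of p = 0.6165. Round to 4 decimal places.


The odds are p/(1-p) = 0.6165 / 0.3835 = 1.6076.
logit(p) = ln(1.6076) = 0.4747.

0.4747


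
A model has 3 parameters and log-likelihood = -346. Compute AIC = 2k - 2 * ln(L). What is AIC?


AIC = 2*3 - 2*(-346).
= 6 + 692 = 698.

698


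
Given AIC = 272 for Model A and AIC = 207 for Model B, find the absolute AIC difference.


Absolute difference = |272 - 207| = 65.
The model with lower AIC (B) is preferred.

65


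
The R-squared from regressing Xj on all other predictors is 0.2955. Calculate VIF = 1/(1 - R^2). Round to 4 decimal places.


Using VIF = 1/(1 - R^2_j):
1 - 0.2955 = 0.7045.
VIF = 1.4194.

1.4194


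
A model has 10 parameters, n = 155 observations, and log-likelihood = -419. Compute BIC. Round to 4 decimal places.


k * ln(n) = 10 * ln(155) = 10 * 5.043425 = 50.434250.
-2 * loglik = -2 * (-419) = 838.
BIC = 50.434250 + 838 = 888.434250, which rounds to 888.4343.

888.4343


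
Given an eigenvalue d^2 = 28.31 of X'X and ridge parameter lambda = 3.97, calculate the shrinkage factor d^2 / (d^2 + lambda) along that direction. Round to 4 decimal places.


Compute the denominator: 28.31 + 3.97 = 32.2800.
Shrinkage factor = 28.31 / 32.2800 = 0.8770.

0.8770


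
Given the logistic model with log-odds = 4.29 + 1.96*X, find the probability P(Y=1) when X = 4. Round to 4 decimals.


Linear predictor: z = 4.29 + 1.96 * 4 = 12.1300.
P = 1/(1 + exp(-12.1300)) = 1/(1 + 0.0000) = 1.0000.

1.0000


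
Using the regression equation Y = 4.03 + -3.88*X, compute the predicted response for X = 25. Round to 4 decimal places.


Plug X = 25 into Y = 4.03 + -3.88*X:
Y = 4.03 + -97.0000 = -92.9700.

-92.9700


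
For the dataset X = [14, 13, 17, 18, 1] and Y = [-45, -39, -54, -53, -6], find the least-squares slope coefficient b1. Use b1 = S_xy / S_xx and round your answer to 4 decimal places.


First compute the means: xbar = 12.6000, ybar = -39.4000.
Then S_xx = sum((xi - xbar)^2) = 185.2000.
S_xy = sum((xi - xbar)(yi - ybar)) = -532.8000.
b1 = S_xy / S_xx = -532.8000 / 185.2000 = -2.8769.

-2.8769


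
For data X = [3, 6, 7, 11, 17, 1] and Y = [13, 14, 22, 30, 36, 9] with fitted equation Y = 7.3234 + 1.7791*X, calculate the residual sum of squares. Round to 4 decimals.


For each point, residual = actual - predicted.
Residuals: [0.3393, -3.9980, 2.2229, 3.1065, -1.5681, -0.1025].
Sum of squared residuals = 33.1602.

33.1602


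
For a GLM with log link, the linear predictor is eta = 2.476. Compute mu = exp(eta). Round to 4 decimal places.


mu = exp(eta) = exp(2.476).
= 11.8936.

11.8936


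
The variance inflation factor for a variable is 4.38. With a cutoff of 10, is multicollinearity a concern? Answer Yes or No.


Compare VIF = 4.38 to the threshold of 10.
4.38 < 10, so the answer is No.

No


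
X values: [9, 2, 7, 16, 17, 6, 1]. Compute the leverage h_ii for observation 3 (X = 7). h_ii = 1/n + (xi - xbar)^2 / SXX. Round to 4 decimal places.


n = 7, xbar = 8.2857.
SXX = sum((xi - xbar)^2) = 235.4286.
h = 1/7 + (7 - 8.2857)^2 / 235.4286 = 0.1499.

0.1499


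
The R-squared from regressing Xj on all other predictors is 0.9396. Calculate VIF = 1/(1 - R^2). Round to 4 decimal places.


VIF = 1 / (1 - 0.9396).
= 1 / 0.0604 = 16.5563.

16.5563


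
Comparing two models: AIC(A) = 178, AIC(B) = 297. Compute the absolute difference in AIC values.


Absolute difference = |178 - 297| = 119.
The model with lower AIC (A) is preferred.

119


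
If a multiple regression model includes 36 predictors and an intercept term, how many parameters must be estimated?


Each predictor gets one coefficient, plus one intercept.
Total parameters = 36 + 1 = 37.

37


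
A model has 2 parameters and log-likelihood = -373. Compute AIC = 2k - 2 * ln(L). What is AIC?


AIC = 2k - 2*loglik = 2(2) - 2(-373).
= 4 + 746 = 750.

750


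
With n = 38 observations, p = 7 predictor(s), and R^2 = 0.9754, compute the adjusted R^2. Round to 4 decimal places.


Adjusted R^2 = 1 - (1 - R^2) * (n-1)/(n-p-1).
(1 - R^2) = 0.0246.
(n-1)/(n-p-1) = 37/30.
(1 - R^2) * (n-1) = 0.0246 * 37 = 0.9102.
Divide by (n-p-1): 0.9102 / 30 = 0.0303.
Adj R^2 = 1 - 0.0303 = 0.9697.

0.9697


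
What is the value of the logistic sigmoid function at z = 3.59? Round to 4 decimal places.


Compute exp(-3.5900) = 0.0276.
Sigmoid = 1 / (1 + 0.0276) = 1 / 1.0276 = 0.9731.

0.9731


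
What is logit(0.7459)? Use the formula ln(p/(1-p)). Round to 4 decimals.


The odds are p/(1-p) = 0.7459 / 0.2541 = 2.9355.
logit(p) = ln(2.9355) = 1.0769.

1.0769


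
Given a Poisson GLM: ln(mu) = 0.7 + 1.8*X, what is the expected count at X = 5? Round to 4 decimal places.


Compute eta = 0.7 + 1.8 * 5 = 9.7000.
Apply inverse link: mu = e^9.7000 = 16317.6072.

16317.6072


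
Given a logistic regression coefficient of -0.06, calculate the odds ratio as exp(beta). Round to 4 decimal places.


Odds ratio = exp(beta) = exp(-0.06).
= 0.9418.

0.9418


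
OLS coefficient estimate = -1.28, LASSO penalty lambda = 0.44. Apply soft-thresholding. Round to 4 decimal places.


Absolute value: |-1.28| = 1.28.
Compare to lambda = 0.44.
Since |beta| > lambda, coefficient = sign(beta)*(|beta| - lambda) = -0.8400.

-0.8400


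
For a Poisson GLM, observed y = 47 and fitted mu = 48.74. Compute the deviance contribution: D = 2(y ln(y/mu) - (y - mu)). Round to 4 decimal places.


Compute y*ln(y/mu) = 47*ln(47/48.74) = 47*-0.036352 = -1.708544.
y - mu = -1.74.
D = 2*(-1.708544 - (-1.74)) = 0.062912, which rounds to 0.0629.

0.0629


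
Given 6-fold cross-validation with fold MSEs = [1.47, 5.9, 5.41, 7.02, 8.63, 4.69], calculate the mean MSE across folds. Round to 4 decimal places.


Total MSE across folds = 33.1200.
CV-MSE = 33.1200/6 = 5.5200.

5.5200


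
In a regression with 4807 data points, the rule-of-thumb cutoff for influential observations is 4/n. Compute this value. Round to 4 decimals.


Using the rule of thumb:
Threshold = 4 / 4807 = 0.0008.

0.0008


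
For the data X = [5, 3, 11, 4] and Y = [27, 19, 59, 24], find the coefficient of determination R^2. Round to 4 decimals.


Fit the OLS line: b0 = 3.2774, b1 = 5.0387.
SSres = 2.9419.
SStot = 986.7500.
R^2 = 1 - 2.9419/986.7500 = 0.9970.

0.9970


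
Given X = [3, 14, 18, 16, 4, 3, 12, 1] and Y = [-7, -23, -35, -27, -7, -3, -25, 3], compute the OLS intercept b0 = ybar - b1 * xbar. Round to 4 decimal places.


First find the slope: b1 = -1.9654.
Means: xbar = 8.8750, ybar = -15.5000.
b0 = ybar - b1 * xbar = -15.5000 - -1.9654 * 8.8750 = 1.9427.

1.9427


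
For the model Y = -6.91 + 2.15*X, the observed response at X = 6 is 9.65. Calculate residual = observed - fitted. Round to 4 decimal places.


Predicted = -6.91 + 2.15 * 6 = 5.9900.
Residual = 9.65 - 5.9900 = 3.6600.

3.6600


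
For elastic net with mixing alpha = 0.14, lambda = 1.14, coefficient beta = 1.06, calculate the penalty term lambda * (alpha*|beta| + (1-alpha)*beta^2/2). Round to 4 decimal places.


Compute:
L1 = 0.14 * 1.06 = 0.1484.
L2 = 0.86 * 1.06^2 / 2 = 0.4831.
Penalty = 1.14 * (0.1484 + 0.4831) = 0.7200.

0.7200


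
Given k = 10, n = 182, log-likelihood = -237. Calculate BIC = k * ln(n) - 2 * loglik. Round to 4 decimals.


Compute k*ln(n) = 10*ln(182) = 10*5.204007 = 52.040070.
Then -2*loglik = 474.
BIC = 52.040070 + 474 = 526.040070, which rounds to 526.0401.

526.0401


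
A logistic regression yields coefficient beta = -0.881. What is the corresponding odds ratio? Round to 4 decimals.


The odds ratio is computed as:
OR = e^(-0.881) = 0.4144.

0.4144


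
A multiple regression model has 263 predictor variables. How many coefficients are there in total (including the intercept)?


Each predictor gets one coefficient, plus one intercept.
Total parameters = 263 + 1 = 264.

264


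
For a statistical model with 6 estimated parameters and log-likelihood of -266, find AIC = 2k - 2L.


AIC = 2k - 2*loglik = 2(6) - 2(-266).
= 12 + 532 = 544.

544


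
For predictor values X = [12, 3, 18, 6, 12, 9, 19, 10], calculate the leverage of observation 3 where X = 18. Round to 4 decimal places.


n = 8, xbar = 11.1250.
SXX = sum((xi - xbar)^2) = 208.8750.
h = 1/8 + (18 - 11.1250)^2 / 208.8750 = 0.3513.

0.3513


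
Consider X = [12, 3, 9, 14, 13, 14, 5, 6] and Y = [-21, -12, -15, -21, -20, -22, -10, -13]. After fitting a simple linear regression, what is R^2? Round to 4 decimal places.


Fit the OLS line: b0 = -6.8246, b1 = -1.0448.
SSres = 13.2313.
SStot = 159.5000.
R^2 = 1 - 13.2313/159.5000 = 0.9170.

0.9170


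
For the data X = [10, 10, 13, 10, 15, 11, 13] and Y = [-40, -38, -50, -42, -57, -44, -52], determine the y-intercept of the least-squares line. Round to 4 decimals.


Compute b1 = -3.4695 from the OLS formula.
With xbar = 11.7143 and ybar = -46.1429, the intercept is:
b0 = -46.1429 - -3.4695 * 11.7143 = -5.5000.

-5.5000


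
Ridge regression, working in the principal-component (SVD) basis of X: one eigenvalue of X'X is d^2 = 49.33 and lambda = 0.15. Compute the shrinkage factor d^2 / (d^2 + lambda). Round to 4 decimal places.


Compute the denominator: 49.33 + 0.15 = 49.4800.
Shrinkage factor = 49.33 / 49.4800 = 0.9970.

0.9970


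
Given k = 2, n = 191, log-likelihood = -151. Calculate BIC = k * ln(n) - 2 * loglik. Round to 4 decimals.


Compute k*ln(n) = 2*ln(191) = 2*5.252273 = 10.504546.
Then -2*loglik = 302.
BIC = 10.504546 + 302 = 312.504546, which rounds to 312.5045.

312.5045


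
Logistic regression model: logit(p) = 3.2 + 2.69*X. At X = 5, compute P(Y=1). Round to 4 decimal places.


z = 3.2 + 2.69 * 5 = 16.6500.
Sigmoid: P = 1 / (1 + exp(-16.6500)) = 1.0000.

1.0000


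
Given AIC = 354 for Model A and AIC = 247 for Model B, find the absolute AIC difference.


|AIC_A - AIC_B| = |354 - 247| = 107.
Model B is preferred (lower AIC).

107


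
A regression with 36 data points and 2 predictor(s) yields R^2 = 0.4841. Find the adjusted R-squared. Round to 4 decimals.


Using the formula:
(1 - 0.4841) = 0.5159.
Multiply by 35/33: 0.5159 * 35 = 18.0565, then 18.0565 / 33 = 0.5472.
Adj R^2 = 1 - 0.5472 = 0.4528.

0.4528


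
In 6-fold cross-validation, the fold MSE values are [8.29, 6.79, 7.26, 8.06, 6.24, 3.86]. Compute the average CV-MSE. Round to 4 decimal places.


Sum of fold MSEs = 40.5000.
Average = 40.5000 / 6 = 6.7500.

6.7500


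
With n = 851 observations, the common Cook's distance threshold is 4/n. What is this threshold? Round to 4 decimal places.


Using the rule of thumb:
Threshold = 4 / 851 = 0.0047.

0.0047


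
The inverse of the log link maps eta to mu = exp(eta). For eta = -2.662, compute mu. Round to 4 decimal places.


mu = exp(eta) = exp(-2.662).
= 0.0698.

0.0698


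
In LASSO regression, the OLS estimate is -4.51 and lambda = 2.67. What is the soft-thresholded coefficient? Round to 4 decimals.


Check: |-4.51| = 4.51 vs lambda = 2.67.
Since |beta| > lambda, coefficient = sign(beta)*(|beta| - lambda) = -1.8400.
Soft-thresholded coefficient = -1.8400.

-1.8400


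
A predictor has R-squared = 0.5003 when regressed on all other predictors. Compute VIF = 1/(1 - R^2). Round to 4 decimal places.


VIF = 1 / (1 - 0.5003).
= 1 / 0.4997 = 2.0012.

2.0012


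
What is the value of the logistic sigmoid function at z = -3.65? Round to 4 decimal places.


First, exp(3.6500) = 38.4747.
Then sigma(z) = 1/(1 + 38.4747) = 0.0253.

0.0253


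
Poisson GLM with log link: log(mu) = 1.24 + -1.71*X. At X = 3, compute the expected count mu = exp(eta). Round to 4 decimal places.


Linear predictor: eta = 1.24 + (-1.71)(3) = -3.8900.
Expected count: mu = exp(-3.8900) = 0.0204.

0.0204


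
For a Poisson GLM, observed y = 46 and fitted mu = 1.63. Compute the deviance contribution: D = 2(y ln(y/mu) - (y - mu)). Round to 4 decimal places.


First: ln(46/1.63) = 3.340061.
Then: 46 * 3.340061 = 153.642806.
y - mu = 46 - 1.63 = 44.37.
D = 2(153.642806 - 44.37) = 218.545612, which rounds to 218.5456.

218.5456


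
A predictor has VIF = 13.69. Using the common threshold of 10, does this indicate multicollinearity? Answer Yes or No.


The threshold is 10.
VIF = 13.69 is >= 10.
Multicollinearity indication: Yes.

Yes


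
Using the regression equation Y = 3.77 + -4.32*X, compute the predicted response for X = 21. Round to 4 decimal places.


Plug X = 21 into Y = 3.77 + -4.32*X:
Y = 3.77 + -90.7200 = -86.9500.

-86.9500


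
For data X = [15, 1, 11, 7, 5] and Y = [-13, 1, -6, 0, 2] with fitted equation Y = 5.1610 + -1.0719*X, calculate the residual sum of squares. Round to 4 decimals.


Compute predicted values, then residuals = yi - yhat_i.
Residuals: [-2.0825, -3.0891, 0.6299, 2.3423, 2.1985].
SSres = sum(residual^2) = 24.5959.

24.5959


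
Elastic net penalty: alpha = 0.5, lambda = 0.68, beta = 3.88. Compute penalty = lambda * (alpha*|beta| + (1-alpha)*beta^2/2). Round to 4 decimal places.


L1 component = 0.5 * |3.88| = 1.9400.
L2 component = 0.5 * 3.88^2 / 2 = 3.7636.
Penalty = 0.68 * (1.9400 + 3.7636) = 0.68 * 5.7036 = 3.8784.

3.8784


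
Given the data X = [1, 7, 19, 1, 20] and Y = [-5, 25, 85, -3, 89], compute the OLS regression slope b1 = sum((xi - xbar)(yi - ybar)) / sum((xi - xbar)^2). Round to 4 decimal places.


The sample means are xbar = 9.6000 and ybar = 38.2000.
Compute S_xx = 351.2000 and S_xy = 1728.4000.
Slope b1 = S_xy / S_xx = 1728.4000 / 351.2000 = 4.9214.

4.9214


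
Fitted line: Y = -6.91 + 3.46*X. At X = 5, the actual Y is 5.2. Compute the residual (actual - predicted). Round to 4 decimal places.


Compute yhat = -6.91 + (3.46)(5) = 10.3900.
Residual = actual - predicted = 5.2 - 10.3900 = -5.1900.

-5.1900


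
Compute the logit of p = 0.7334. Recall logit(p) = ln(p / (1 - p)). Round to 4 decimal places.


Compute the odds: 0.7334/0.2666 = 2.7509.
Take the natural log: ln(2.7509) = 1.0119.

1.0119


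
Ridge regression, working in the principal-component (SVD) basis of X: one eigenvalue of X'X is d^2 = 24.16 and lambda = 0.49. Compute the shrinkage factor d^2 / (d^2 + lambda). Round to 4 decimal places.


Compute the denominator: 24.16 + 0.49 = 24.6500.
Shrinkage factor = 24.16 / 24.6500 = 0.9801.

0.9801


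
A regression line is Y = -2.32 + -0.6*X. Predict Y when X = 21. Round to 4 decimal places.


Plug X = 21 into Y = -2.32 + -0.6*X:
Y = -2.32 + -12.6000 = -14.9200.

-14.9200


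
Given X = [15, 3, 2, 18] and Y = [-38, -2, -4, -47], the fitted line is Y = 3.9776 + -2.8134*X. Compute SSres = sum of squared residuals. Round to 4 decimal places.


Compute predicted values, then residuals = yi - yhat_i.
Residuals: [0.2234, 2.4626, -2.3508, -0.3364].
SSres = sum(residual^2) = 11.7537.

11.7537


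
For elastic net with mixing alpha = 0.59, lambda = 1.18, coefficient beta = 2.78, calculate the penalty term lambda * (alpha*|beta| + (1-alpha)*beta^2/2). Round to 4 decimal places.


alpha * |beta| = 0.59 * 2.78 = 1.6402.
(1-alpha) * beta^2/2 = 0.41 * 7.7284/2 = 1.5843.
Total = 1.18 * (1.6402 + 1.5843) = 3.8049.

3.8049


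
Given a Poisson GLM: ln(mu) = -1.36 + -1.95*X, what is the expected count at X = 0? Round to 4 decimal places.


Linear predictor: eta = -1.36 + (-1.95)(0) = -1.3600.
Expected count: mu = exp(-1.3600) = 0.2567.

0.2567


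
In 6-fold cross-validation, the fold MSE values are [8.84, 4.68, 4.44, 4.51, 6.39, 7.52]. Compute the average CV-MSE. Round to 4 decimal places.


Total MSE across folds = 36.3800.
CV-MSE = 36.3800/6 = 6.0633.

6.0633


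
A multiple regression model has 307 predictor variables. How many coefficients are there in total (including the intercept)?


Including the intercept, the model has 307 predictor coefficients + 1 intercept.
Total = 308.

308


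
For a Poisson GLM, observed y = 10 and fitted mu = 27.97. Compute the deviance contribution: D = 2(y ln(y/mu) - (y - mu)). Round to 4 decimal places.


First: ln(10/27.97) = -1.028547.
Then: 10 * -1.028547 = -10.285470.
y - mu = 10 - 27.97 = -17.97.
D = 2(-10.285470 - -17.97) = 15.369060, which rounds to 15.3691.

15.3691


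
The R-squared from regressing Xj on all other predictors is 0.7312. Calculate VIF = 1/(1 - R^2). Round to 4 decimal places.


Using VIF = 1/(1 - R^2_j):
1 - 0.7312 = 0.2688.
VIF = 3.7202.

3.7202


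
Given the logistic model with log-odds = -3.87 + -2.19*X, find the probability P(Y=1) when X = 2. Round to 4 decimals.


z = -3.87 + -2.19 * 2 = -8.2500.
Sigmoid: P = 1 / (1 + exp(8.2500)) = 0.0003.

0.0003


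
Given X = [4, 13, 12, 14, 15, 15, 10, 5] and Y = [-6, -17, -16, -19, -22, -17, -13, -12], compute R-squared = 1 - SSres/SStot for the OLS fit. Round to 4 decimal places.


The fitted line is Y = -3.9167 + -1.0303*X.
SSres = 27.3788, SStot = 167.5000.
R^2 = 1 - SSres/SStot = 0.8365.

0.8365


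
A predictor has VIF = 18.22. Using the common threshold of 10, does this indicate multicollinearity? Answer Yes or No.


Check: VIF = 18.22 vs threshold = 10.
Since 18.22 >= 10, the answer is Yes.

Yes


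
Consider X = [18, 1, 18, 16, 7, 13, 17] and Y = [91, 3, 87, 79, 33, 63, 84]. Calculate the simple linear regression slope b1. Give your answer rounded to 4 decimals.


The sample means are xbar = 12.8571 and ybar = 62.8571.
Compute S_xx = 254.8571 and S_xy = 1291.8571.
Slope b1 = S_xy / S_xx = 1291.8571 / 254.8571 = 5.0689.

5.0689


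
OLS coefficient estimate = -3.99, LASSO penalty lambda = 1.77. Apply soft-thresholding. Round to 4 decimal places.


Check: |-3.99| = 3.99 vs lambda = 1.77.
Since |beta| > lambda, coefficient = sign(beta)*(|beta| - lambda) = -2.2200.
Soft-thresholded coefficient = -2.2200.

-2.2200


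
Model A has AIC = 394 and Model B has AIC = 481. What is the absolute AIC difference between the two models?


Absolute difference = |394 - 481| = 87.
The model with lower AIC (A) is preferred.

87


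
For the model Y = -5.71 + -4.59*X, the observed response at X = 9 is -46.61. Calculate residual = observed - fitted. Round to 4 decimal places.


Predicted = -5.71 + -4.59 * 9 = -47.0200.
Residual = -46.61 - -47.0200 = 0.4100.

0.4100


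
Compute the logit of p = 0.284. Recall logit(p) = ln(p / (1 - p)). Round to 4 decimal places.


Compute the odds: 0.284/0.716 = 0.3966.
Take the natural log: ln(0.3966) = -0.9247.

-0.9247


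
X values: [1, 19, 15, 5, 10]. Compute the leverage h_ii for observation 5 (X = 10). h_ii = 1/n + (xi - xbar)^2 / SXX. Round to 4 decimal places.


n = 5, xbar = 10.0000.
SXX = sum((xi - xbar)^2) = 212.0000.
h = 1/5 + (10 - 10.0000)^2 / 212.0000 = 0.2000.

0.2000


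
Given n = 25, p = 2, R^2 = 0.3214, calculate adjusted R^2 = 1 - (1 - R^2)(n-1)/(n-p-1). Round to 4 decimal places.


Adjusted R^2 = 1 - (1 - R^2) * (n-1)/(n-p-1).
(1 - R^2) = 0.6786.
(n-1)/(n-p-1) = 24/22.
(1 - R^2) * (n-1) = 0.6786 * 24 = 16.2864.
Divide by (n-p-1): 16.2864 / 22 = 0.7403.
Adj R^2 = 1 - 0.7403 = 0.2597.

0.2597
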